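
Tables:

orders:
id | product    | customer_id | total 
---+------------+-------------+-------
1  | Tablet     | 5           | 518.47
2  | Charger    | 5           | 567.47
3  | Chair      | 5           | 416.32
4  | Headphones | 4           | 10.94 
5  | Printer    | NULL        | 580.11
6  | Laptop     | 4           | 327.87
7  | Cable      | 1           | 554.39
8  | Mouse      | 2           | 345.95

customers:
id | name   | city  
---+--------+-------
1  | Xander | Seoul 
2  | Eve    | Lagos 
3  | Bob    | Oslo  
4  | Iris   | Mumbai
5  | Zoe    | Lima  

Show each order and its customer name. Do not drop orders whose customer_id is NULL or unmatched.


LEFT JOIN keeps every row from orders (the left table); where customer_id has no match in customers, the customer columns become NULL. Walk through each order:
  - order 1 (Tablet): customer_id=5 -> matches Zoe
  - order 2 (Charger): customer_id=5 -> matches Zoe
  - order 3 (Chair): customer_id=5 -> matches Zoe
  - order 4 (Headphones): customer_id=4 -> matches Iris
  - order 5 (Printer): customer_id=NULL, no match -> kept with NULL
  - order 6 (Laptop): customer_id=4 -> matches Iris
  - order 7 (Cable): customer_id=1 -> matches Xander
  - order 8 (Mouse): customer_id=2 -> matches Eve
All 8 rows appear; 1 has NULL customer.

SQL:
SELECT a.product, b.name AS customer
FROM orders a
LEFT JOIN customers b ON a.customer_id = b.id

Result:
product    | customer
-----------+---------
Tablet     | Zoe     
Charger    | Zoe     
Chair      | Zoe     
Headphones | Iris    
Printer    | NULL    
Laptop     | Iris    
Cable      | Xander  
Mouse      | Eve     


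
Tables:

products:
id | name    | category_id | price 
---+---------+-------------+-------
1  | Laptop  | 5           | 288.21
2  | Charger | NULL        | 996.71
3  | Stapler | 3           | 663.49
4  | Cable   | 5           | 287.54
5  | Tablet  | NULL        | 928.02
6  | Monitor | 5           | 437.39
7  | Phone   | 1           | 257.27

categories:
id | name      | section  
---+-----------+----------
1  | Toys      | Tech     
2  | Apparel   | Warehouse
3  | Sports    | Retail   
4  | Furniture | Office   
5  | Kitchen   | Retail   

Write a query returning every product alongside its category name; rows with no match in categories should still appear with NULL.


LEFT JOIN keeps every row from products (the left table); where category_id has no match in categories, the category columns become NULL. Walk through each product:
  - product 1 (Laptop): category_id=5 -> matches Kitchen
  - product 2 (Charger): category_id=NULL, no match -> kept with NULL
  - product 3 (Stapler): category_id=3 -> matches Sports
  - product 4 (Cable): category_id=5 -> matches Kitchen
  - product 5 (Tablet): category_id=NULL, no match -> kept with NULL
  - product 6 (Monitor): category_id=5 -> matches Kitchen
  - product 7 (Phone): category_id=1 -> matches Toys
All 7 rows appear; 2 have NULL category.

SQL:
SELECT a.name, b.name AS category
FROM products a
LEFT JOIN categories b ON a.category_id = b.id

Result:
name    | category
--------+---------
Laptop  | Kitchen 
Charger | NULL    
Stapler | Sports  
Cable   | Kitchen 
Tablet  | NULL    
Monitor | Kitchen 
Phone   | Toys    


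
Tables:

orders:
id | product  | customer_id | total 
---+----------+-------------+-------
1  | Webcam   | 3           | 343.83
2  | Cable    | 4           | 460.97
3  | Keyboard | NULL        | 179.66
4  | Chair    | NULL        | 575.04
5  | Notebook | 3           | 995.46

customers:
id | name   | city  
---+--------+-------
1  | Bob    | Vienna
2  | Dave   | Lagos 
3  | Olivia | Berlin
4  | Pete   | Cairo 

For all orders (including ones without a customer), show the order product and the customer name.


LEFT JOIN keeps every row from orders (the left table); where customer_id has no match in customers, the customer columns become NULL. Walk through each order:
  - order 1 (Webcam): customer_id=3 -> matches Olivia
  - order 2 (Cable): customer_id=4 -> matches Pete
  - order 3 (Keyboard): customer_id=NULL, no match -> kept with NULL
  - order 4 (Chair): customer_id=NULL, no match -> kept with NULL
  - order 5 (Notebook): customer_id=3 -> matches Olivia
All 5 rows appear; 2 have NULL customer.

SQL:
SELECT a.product, b.name AS customer
FROM orders a
LEFT JOIN customers b ON a.customer_id = b.id

Result:
product  | customer
---------+---------
Webcam   | Olivia  
Cable    | Pete    
Keyboard | NULL    
Chair    | NULL    
Notebook | Olivia  


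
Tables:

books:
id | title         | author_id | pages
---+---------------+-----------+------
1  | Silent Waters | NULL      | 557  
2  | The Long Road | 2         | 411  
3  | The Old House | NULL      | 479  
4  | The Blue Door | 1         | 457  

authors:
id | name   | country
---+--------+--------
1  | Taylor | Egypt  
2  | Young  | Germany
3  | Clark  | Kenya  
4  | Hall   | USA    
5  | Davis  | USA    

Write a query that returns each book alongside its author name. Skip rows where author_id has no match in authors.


INNER JOIN keeps only books rows whose author_id matches an id in authors. Walk through each book:
  - book 1 (Silent Waters): author_id=NULL, no match -> dropped
  - book 2 (The Long Road): author_id=2 -> matches Young
  - book 3 (The Old House): author_id=NULL, no match -> dropped
  - book 4 (The Blue Door): author_id=1 -> matches Taylor
So 2 of 4 rows are dropped.

SQL:
SELECT a.title, b.name AS author
FROM books a
INNER JOIN authors b ON a.author_id = b.id

Result:
title         | author
--------------+-------
The Long Road | Young 
The Blue Door | Taylor


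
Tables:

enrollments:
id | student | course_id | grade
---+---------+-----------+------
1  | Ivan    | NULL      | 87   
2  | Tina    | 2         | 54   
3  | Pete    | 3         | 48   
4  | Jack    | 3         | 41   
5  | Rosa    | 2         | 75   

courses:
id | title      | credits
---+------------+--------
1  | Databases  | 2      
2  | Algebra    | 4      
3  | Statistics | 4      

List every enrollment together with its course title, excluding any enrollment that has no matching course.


INNER JOIN keeps only enrollments rows whose course_id matches an id in courses. Walk through each enrollment:
  - enrollment 1 (Ivan): course_id=NULL, no match -> dropped
  - enrollment 2 (Tina): course_id=2 -> matches Algebra
  - enrollment 3 (Pete): course_id=3 -> matches Statistics
  - enrollment 4 (Jack): course_id=3 -> matches Statistics
  - enrollment 5 (Rosa): course_id=2 -> matches Algebra
So 1 of 5 rows is dropped.

SQL:
SELECT a.student, b.title AS course
FROM enrollments a
INNER JOIN courses b ON a.course_id = b.id

Result:
student | course    
--------+-----------
Tina    | Algebra   
Pete    | Statistics
Jack    | Statistics
Rosa    | Algebra   


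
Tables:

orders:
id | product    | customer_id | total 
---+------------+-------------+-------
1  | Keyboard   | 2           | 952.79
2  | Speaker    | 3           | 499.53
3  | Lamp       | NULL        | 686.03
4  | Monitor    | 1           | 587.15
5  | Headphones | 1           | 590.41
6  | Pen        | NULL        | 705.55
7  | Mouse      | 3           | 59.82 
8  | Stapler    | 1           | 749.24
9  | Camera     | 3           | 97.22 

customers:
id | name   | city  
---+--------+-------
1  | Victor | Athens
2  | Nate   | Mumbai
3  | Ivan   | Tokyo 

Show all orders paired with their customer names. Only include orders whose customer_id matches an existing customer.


INNER JOIN keeps only orders rows whose customer_id matches an id in customers. Walk through each order:
  - order 1 (Keyboard): customer_id=2 -> matches Nate
  - order 2 (Speaker): customer_id=3 -> matches Ivan
  - order 3 (Lamp): customer_id=NULL, no match -> dropped
  - order 4 (Monitor): customer_id=1 -> matches Victor
  - order 5 (Headphones): customer_id=1 -> matches Victor
  - order 6 (Pen): customer_id=NULL, no match -> dropped
  - order 7 (Mouse): customer_id=3 -> matches Ivan
  - order 8 (Stapler): customer_id=1 -> matches Victor
  - order 9 (Camera): customer_id=3 -> matches Ivan
So 2 of 9 rows are dropped.

SQL:
SELECT a.product, b.name AS customer
FROM orders a
INNER JOIN customers b ON a.customer_id = b.id

Result:
product    | customer
-----------+---------
Keyboard   | Nate    
Speaker    | Ivan    
Monitor    | Victor  
Headphones | Victor  
Mouse      | Ivan    
Stapler    | Victor  
Camera     | Ivan    


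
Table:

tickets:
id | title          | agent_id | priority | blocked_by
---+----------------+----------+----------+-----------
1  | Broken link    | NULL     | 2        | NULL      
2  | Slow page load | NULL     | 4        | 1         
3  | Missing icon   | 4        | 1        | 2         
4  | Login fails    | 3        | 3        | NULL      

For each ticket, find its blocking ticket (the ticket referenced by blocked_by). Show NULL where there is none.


This is a self-join: tickets is joined to a second copy of itself, matching each row's blocked_by to another row's id. Use LEFT JOIN so rows with blocked_by=NULL are kept.
  - ticket 1 (Broken link): blocked_by=NULL -> NULL
  - ticket 2 (Slow page load): blocked_by=1 -> Broken link
  - ticket 3 (Missing icon): blocked_by=2 -> Slow page load
  - ticket 4 (Login fails): blocked_by=NULL -> NULL

SQL:
SELECT a.title AS item, b.title AS blocked_by
FROM tickets a
LEFT JOIN tickets b ON a.blocked_by = b.id

Result:
item           | blocked_by    
---------------+---------------
Broken link    | NULL          
Slow page load | Broken link   
Missing icon   | Slow page load
Login fails    | NULL          


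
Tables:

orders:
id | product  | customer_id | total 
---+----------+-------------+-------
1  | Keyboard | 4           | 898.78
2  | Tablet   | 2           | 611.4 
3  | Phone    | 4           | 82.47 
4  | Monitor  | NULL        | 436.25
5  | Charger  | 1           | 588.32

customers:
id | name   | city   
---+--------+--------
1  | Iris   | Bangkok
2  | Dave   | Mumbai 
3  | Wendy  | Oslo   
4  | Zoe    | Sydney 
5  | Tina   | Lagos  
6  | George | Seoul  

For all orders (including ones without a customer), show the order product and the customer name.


LEFT JOIN keeps every row from orders (the left table); where customer_id has no match in customers, the customer columns become NULL. Walk through each order:
  - order 1 (Keyboard): customer_id=4 -> matches Zoe
  - order 2 (Tablet): customer_id=2 -> matches Dave
  - order 3 (Phone): customer_id=4 -> matches Zoe
  - order 4 (Monitor): customer_id=NULL, no match -> kept with NULL
  - order 5 (Charger): customer_id=1 -> matches Iris
All 5 rows appear; 1 has NULL customer.

SQL:
SELECT a.product, b.name AS customer
FROM orders a
LEFT JOIN customers b ON a.customer_id = b.id

Result:
product  | customer
---------+---------
Keyboard | Zoe     
Tablet   | Dave    
Phone    | Zoe     
Monitor  | NULL    
Charger  | Iris    


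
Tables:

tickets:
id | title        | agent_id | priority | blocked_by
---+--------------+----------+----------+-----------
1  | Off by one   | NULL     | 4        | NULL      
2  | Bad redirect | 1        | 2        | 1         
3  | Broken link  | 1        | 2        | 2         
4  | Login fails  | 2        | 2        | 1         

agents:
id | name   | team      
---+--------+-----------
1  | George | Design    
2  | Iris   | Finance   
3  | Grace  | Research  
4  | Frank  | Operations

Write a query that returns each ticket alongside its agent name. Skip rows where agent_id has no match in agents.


INNER JOIN keeps only tickets rows whose agent_id matches an id in agents. Walk through each ticket:
  - ticket 1 (Off by one): agent_id=NULL, no match -> dropped
  - ticket 2 (Bad redirect): agent_id=1 -> matches George
  - ticket 3 (Broken link): agent_id=1 -> matches George
  - ticket 4 (Login fails): agent_id=2 -> matches Iris
So 1 of 4 rows is dropped.

SQL:
SELECT a.title, b.name AS agent
FROM tickets a
INNER JOIN agents b ON a.agent_id = b.id

Result:
title        | agent 
-------------+-------
Bad redirect | George
Broken link  | George
Login fails  | Iris  


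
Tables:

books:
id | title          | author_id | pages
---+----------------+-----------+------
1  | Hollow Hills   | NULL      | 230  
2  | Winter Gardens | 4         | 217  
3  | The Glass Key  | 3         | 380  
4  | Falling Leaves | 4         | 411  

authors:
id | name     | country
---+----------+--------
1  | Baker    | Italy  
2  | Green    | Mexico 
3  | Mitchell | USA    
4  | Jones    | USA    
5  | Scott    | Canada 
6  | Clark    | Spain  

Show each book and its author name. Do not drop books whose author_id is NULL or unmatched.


LEFT JOIN keeps every row from books (the left table); where author_id has no match in authors, the author columns become NULL. Walk through each book:
  - book 1 (Hollow Hills): author_id=NULL, no match -> kept with NULL
  - book 2 (Winter Gardens): author_id=4 -> matches Jones
  - book 3 (The Glass Key): author_id=3 -> matches Mitchell
  - book 4 (Falling Leaves): author_id=4 -> matches Jones
All 4 rows appear; 1 has NULL author.

SQL:
SELECT a.title, b.name AS author
FROM books a
LEFT JOIN authors b ON a.author_id = b.id

Result:
title          | author  
---------------+---------
Hollow Hills   | NULL    
Winter Gardens | Jones   
The Glass Key  | Mitchell
Falling Leaves | Jones   


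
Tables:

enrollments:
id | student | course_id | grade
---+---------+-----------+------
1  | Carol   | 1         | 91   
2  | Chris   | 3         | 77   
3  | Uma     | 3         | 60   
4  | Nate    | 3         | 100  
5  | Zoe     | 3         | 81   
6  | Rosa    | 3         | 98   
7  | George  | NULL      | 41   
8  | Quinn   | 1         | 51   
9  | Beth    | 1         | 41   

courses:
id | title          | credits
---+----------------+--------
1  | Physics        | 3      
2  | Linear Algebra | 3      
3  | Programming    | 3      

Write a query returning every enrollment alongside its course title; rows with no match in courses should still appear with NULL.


LEFT JOIN keeps every row from enrollments (the left table); where course_id has no match in courses, the course columns become NULL. Walk through each enrollment:
  - enrollment 1 (Carol): course_id=1 -> matches Physics
  - enrollment 2 (Chris): course_id=3 -> matches Programming
  - enrollment 3 (Uma): course_id=3 -> matches Programming
  - enrollment 4 (Nate): course_id=3 -> matches Programming
  - enrollment 5 (Zoe): course_id=3 -> matches Programming
  - enrollment 6 (Rosa): course_id=3 -> matches Programming
  - enrollment 7 (George): course_id=NULL, no match -> kept with NULL
  - enrollment 8 (Quinn): course_id=1 -> matches Physics
  - enrollment 9 (Beth): course_id=1 -> matches Physics
All 9 rows appear; 1 has NULL course.

SQL:
SELECT a.student, b.title AS course
FROM enrollments a
LEFT JOIN courses b ON a.course_id = b.id

Result:
student | course     
--------+------------
Carol   | Physics    
Chris   | Programming
Uma     | Programming
Nate    | Programming
Zoe     | Programming
Rosa    | Programming
George  | NULL       
Quinn   | Physics    
Beth    | Physics    


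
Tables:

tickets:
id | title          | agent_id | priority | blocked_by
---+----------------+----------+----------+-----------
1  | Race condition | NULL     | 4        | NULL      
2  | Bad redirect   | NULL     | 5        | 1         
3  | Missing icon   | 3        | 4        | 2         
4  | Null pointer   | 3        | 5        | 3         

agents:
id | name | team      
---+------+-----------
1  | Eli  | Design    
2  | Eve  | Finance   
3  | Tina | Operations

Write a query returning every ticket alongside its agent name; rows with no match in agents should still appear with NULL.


LEFT JOIN keeps every row from tickets (the left table); where agent_id has no match in agents, the agent columns become NULL. Walk through each ticket:
  - ticket 1 (Race condition): agent_id=NULL, no match -> kept with NULL
  - ticket 2 (Bad redirect): agent_id=NULL, no match -> kept with NULL
  - ticket 3 (Missing icon): agent_id=3 -> matches Tina
  - ticket 4 (Null pointer): agent_id=3 -> matches Tina
All 4 rows appear; 2 have NULL agent.

SQL:
SELECT a.title, b.name AS agent
FROM tickets a
LEFT JOIN agents b ON a.agent_id = b.id

Result:
title          | agent
---------------+------
Race condition | NULL 
Bad redirect   | NULL 
Missing icon   | Tina 
Null pointer   | Tina 


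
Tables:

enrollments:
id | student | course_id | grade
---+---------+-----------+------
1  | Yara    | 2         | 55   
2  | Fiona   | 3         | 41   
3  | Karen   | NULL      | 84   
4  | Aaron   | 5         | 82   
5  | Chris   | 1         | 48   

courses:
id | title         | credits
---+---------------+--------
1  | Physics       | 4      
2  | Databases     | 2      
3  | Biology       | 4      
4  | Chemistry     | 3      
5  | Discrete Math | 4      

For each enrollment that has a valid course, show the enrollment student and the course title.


INNER JOIN keeps only enrollments rows whose course_id matches an id in courses. Walk through each enrollment:
  - enrollment 1 (Yara): course_id=2 -> matches Databases
  - enrollment 2 (Fiona): course_id=3 -> matches Biology
  - enrollment 3 (Karen): course_id=NULL, no match -> dropped
  - enrollment 4 (Aaron): course_id=5 -> matches Discrete Math
  - enrollment 5 (Chris): course_id=1 -> matches Physics
So 1 of 5 rows is dropped.

SQL:
SELECT a.student, b.title AS course
FROM enrollments a
INNER JOIN courses b ON a.course_id = b.id

Result:
student | course       
--------+--------------
Yara    | Databases    
Fiona   | Biology      
Aaron   | Discrete Math
Chris   | Physics      


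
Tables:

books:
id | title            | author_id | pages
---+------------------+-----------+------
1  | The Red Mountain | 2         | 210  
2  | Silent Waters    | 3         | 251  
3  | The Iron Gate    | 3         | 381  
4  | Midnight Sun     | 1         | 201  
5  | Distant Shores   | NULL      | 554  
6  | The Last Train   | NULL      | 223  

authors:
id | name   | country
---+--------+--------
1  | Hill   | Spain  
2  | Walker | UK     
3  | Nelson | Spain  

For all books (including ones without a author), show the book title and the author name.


LEFT JOIN keeps every row from books (the left table); where author_id has no match in authors, the author columns become NULL. Walk through each book:
  - book 1 (The Red Mountain): author_id=2 -> matches Walker
  - book 2 (Silent Waters): author_id=3 -> matches Nelson
  - book 3 (The Iron Gate): author_id=3 -> matches Nelson
  - book 4 (Midnight Sun): author_id=1 -> matches Hill
  - book 5 (Distant Shores): author_id=NULL, no match -> kept with NULL
  - book 6 (The Last Train): author_id=NULL, no match -> kept with NULL
All 6 rows appear; 2 have NULL author.

SQL:
SELECT a.title, b.name AS author
FROM books a
LEFT JOIN authors b ON a.author_id = b.id

Result:
title            | author
-----------------+-------
The Red Mountain | Walker
Silent Waters    | Nelson
The Iron Gate    | Nelson
Midnight Sun     | Hill  
Distant Shores   | NULL  
The Last Train   | NULL  


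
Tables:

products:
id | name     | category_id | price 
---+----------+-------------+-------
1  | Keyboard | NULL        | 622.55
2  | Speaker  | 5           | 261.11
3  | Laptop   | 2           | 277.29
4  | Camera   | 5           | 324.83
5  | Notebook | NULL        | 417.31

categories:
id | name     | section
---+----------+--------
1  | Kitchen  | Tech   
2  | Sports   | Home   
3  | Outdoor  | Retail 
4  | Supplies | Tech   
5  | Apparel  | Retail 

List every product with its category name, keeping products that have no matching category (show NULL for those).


LEFT JOIN keeps every row from products (the left table); where category_id has no match in categories, the category columns become NULL. Walk through each product:
  - product 1 (Keyboard): category_id=NULL, no match -> kept with NULL
  - product 2 (Speaker): category_id=5 -> matches Apparel
  - product 3 (Laptop): category_id=2 -> matches Sports
  - product 4 (Camera): category_id=5 -> matches Apparel
  - product 5 (Notebook): category_id=NULL, no match -> kept with NULL
All 5 rows appear; 2 have NULL category.

SQL:
SELECT a.name, b.name AS category
FROM products a
LEFT JOIN categories b ON a.category_id = b.id

Result:
name     | category
---------+---------
Keyboard | NULL    
Speaker  | Apparel 
Laptop   | Sports  
Camera   | Apparel 
Notebook | NULL    


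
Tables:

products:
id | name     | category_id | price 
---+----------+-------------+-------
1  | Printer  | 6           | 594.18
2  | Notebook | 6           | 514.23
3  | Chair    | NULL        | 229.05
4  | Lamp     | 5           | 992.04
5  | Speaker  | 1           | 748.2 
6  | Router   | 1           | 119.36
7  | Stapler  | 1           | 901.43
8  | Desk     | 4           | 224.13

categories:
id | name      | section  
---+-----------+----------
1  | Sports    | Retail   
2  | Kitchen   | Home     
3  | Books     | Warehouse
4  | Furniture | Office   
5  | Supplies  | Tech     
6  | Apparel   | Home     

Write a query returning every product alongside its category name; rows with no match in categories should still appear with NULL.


LEFT JOIN keeps every row from products (the left table); where category_id has no match in categories, the category columns become NULL. Walk through each product:
  - product 1 (Printer): category_id=6 -> matches Apparel
  - product 2 (Notebook): category_id=6 -> matches Apparel
  - product 3 (Chair): category_id=NULL, no match -> kept with NULL
  - product 4 (Lamp): category_id=5 -> matches Supplies
  - product 5 (Speaker): category_id=1 -> matches Sports
  - product 6 (Router): category_id=1 -> matches Sports
  - product 7 (Stapler): category_id=1 -> matches Sports
  - product 8 (Desk): category_id=4 -> matches Furniture
All 8 rows appear; 1 has NULL category.

SQL:
SELECT a.name, b.name AS category
FROM products a
LEFT JOIN categories b ON a.category_id = b.id

Result:
name     | category 
---------+----------
Printer  | Apparel  
Notebook | Apparel  
Chair    | NULL     
Lamp     | Supplies 
Speaker  | Sports   
Router   | Sports   
Stapler  | Sports   
Desk     | Furniture


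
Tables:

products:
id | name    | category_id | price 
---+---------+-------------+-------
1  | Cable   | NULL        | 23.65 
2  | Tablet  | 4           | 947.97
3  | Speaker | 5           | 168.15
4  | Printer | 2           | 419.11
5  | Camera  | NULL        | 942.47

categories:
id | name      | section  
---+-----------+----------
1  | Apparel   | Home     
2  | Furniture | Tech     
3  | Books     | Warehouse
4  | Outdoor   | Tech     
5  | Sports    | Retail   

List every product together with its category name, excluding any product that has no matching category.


INNER JOIN keeps only products rows whose category_id matches an id in categories. Walk through each product:
  - product 1 (Cable): category_id=NULL, no match -> dropped
  - product 2 (Tablet): category_id=4 -> matches Outdoor
  - product 3 (Speaker): category_id=5 -> matches Sports
  - product 4 (Printer): category_id=2 -> matches Furniture
  - product 5 (Camera): category_id=NULL, no match -> dropped
So 2 of 5 rows are dropped.

SQL:
SELECT a.name, b.name AS category
FROM products a
INNER JOIN categories b ON a.category_id = b.id

Result:
name    | category 
--------+----------
Tablet  | Outdoor  
Speaker | Sports   
Printer | Furniture


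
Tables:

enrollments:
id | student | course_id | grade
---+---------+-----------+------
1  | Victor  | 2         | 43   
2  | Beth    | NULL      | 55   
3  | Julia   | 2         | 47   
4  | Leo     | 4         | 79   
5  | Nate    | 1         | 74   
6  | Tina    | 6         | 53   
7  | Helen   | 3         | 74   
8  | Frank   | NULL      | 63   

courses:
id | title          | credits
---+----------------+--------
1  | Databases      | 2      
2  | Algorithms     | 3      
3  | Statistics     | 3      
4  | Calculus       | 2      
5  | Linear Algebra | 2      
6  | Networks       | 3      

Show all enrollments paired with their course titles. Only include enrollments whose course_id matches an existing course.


INNER JOIN keeps only enrollments rows whose course_id matches an id in courses. Walk through each enrollment:
  - enrollment 1 (Victor): course_id=2 -> matches Algorithms
  - enrollment 2 (Beth): course_id=NULL, no match -> dropped
  - enrollment 3 (Julia): course_id=2 -> matches Algorithms
  - enrollment 4 (Leo): course_id=4 -> matches Calculus
  - enrollment 5 (Nate): course_id=1 -> matches Databases
  - enrollment 6 (Tina): course_id=6 -> matches Networks
  - enrollment 7 (Helen): course_id=3 -> matches Statistics
  - enrollment 8 (Frank): course_id=NULL, no match -> dropped
So 2 of 8 rows are dropped.

SQL:
SELECT a.student, b.title AS course
FROM enrollments a
INNER JOIN courses b ON a.course_id = b.id

Result:
student | course    
--------+-----------
Victor  | Algorithms
Julia   | Algorithms
Leo     | Calculus  
Nate    | Databases 
Tina    | Networks  
Helen   | Statistics


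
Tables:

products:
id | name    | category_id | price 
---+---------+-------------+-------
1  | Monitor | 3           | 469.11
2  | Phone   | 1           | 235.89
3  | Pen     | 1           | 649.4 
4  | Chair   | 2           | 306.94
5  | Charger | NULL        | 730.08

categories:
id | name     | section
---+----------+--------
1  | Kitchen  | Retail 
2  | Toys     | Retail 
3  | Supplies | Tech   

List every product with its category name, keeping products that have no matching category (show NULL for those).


LEFT JOIN keeps every row from products (the left table); where category_id has no match in categories, the category columns become NULL. Walk through each product:
  - product 1 (Monitor): category_id=3 -> matches Supplies
  - product 2 (Phone): category_id=1 -> matches Kitchen
  - product 3 (Pen): category_id=1 -> matches Kitchen
  - product 4 (Chair): category_id=2 -> matches Toys
  - product 5 (Charger): category_id=NULL, no match -> kept with NULL
All 5 rows appear; 1 has NULL category.

SQL:
SELECT a.name, b.name AS category
FROM products a
LEFT JOIN categories b ON a.category_id = b.id

Result:
name    | category
--------+---------
Monitor | Supplies
Phone   | Kitchen 
Pen     | Kitchen 
Chair   | Toys    
Charger | NULL    


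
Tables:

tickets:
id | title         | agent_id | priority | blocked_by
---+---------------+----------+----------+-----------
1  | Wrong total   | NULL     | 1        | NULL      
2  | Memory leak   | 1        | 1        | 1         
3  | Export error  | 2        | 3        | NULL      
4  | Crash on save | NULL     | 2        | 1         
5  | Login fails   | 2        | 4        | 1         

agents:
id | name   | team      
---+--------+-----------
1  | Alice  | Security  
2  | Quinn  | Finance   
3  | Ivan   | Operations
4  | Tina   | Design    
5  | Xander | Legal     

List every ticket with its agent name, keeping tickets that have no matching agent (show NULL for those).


LEFT JOIN keeps every row from tickets (the left table); where agent_id has no match in agents, the agent columns become NULL. Walk through each ticket:
  - ticket 1 (Wrong total): agent_id=NULL, no match -> kept with NULL
  - ticket 2 (Memory leak): agent_id=1 -> matches Alice
  - ticket 3 (Export error): agent_id=2 -> matches Quinn
  - ticket 4 (Crash on save): agent_id=NULL, no match -> kept with NULL
  - ticket 5 (Login fails): agent_id=2 -> matches Quinn
All 5 rows appear; 2 have NULL agent.

SQL:
SELECT a.title, b.name AS agent
FROM tickets a
LEFT JOIN agents b ON a.agent_id = b.id

Result:
title         | agent
--------------+------
Wrong total   | NULL 
Memory leak   | Alice
Export error  | Quinn
Crash on save | NULL 
Login fails   | Quinn


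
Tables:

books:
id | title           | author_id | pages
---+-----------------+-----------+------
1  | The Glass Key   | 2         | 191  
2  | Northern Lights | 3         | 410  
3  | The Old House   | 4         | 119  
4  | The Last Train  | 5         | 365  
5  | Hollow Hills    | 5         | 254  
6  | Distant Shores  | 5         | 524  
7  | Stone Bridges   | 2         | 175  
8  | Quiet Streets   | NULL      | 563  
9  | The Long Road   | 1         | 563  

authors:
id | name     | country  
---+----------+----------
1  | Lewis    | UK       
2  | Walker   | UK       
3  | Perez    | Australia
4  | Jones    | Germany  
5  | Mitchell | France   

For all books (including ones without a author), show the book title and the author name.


LEFT JOIN keeps every row from books (the left table); where author_id has no match in authors, the author columns become NULL. Walk through each book:
  - book 1 (The Glass Key): author_id=2 -> matches Walker
  - book 2 (Northern Lights): author_id=3 -> matches Perez
  - book 3 (The Old House): author_id=4 -> matches Jones
  - book 4 (The Last Train): author_id=5 -> matches Mitchell
  - book 5 (Hollow Hills): author_id=5 -> matches Mitchell
  - book 6 (Distant Shores): author_id=5 -> matches Mitchell
  - book 7 (Stone Bridges): author_id=2 -> matches Walker
  - book 8 (Quiet Streets): author_id=NULL, no match -> kept with NULL
  - book 9 (The Long Road): author_id=1 -> matches Lewis
All 9 rows appear; 1 has NULL author.

SQL:
SELECT a.title, b.name AS author
FROM books a
LEFT JOIN authors b ON a.author_id = b.id

Result:
title           | author  
----------------+---------
The Glass Key   | Walker  
Northern Lights | Perez   
The Old House   | Jones   
The Last Train  | Mitchell
Hollow Hills    | Mitchell
Distant Shores  | Mitchell
Stone Bridges   | Walker  
Quiet Streets   | NULL    
The Long Road   | Lewis   


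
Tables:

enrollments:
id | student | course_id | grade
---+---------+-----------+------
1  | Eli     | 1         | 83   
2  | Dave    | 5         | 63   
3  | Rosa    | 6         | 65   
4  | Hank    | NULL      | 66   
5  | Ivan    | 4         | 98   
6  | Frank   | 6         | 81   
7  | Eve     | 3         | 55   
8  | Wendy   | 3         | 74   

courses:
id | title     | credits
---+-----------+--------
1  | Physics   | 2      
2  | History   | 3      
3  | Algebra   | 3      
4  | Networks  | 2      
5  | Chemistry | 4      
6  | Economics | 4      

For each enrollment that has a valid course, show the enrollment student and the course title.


INNER JOIN keeps only enrollments rows whose course_id matches an id in courses. Walk through each enrollment:
  - enrollment 1 (Eli): course_id=1 -> matches Physics
  - enrollment 2 (Dave): course_id=5 -> matches Chemistry
  - enrollment 3 (Rosa): course_id=6 -> matches Economics
  - enrollment 4 (Hank): course_id=NULL, no match -> dropped
  - enrollment 5 (Ivan): course_id=4 -> matches Networks
  - enrollment 6 (Frank): course_id=6 -> matches Economics
  - enrollment 7 (Eve): course_id=3 -> matches Algebra
  - enrollment 8 (Wendy): course_id=3 -> matches Algebra
So 1 of 8 rows is dropped.

SQL:
SELECT a.student, b.title AS course
FROM enrollments a
INNER JOIN courses b ON a.course_id = b.id

Result:
student | course   
--------+----------
Eli     | Physics  
Dave    | Chemistry
Rosa    | Economics
Ivan    | Networks 
Frank   | Economics
Eve     | Algebra  
Wendy   | Algebra  


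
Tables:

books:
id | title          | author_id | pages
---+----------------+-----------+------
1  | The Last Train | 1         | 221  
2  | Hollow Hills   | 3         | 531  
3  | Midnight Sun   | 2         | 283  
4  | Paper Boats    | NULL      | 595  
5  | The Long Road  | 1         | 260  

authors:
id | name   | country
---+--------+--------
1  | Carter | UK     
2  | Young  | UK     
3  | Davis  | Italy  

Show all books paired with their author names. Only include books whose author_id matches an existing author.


INNER JOIN keeps only books rows whose author_id matches an id in authors. Walk through each book:
  - book 1 (The Last Train): author_id=1 -> matches Carter
  - book 2 (Hollow Hills): author_id=3 -> matches Davis
  - book 3 (Midnight Sun): author_id=2 -> matches Young
  - book 4 (Paper Boats): author_id=NULL, no match -> dropped
  - book 5 (The Long Road): author_id=1 -> matches Carter
So 1 of 5 rows is dropped.

SQL:
SELECT a.title, b.name AS author
FROM books a
INNER JOIN authors b ON a.author_id = b.id

Result:
title          | author
---------------+-------
The Last Train | Carter
Hollow Hills   | Davis 
Midnight Sun   | Young 
The Long Road  | Carter


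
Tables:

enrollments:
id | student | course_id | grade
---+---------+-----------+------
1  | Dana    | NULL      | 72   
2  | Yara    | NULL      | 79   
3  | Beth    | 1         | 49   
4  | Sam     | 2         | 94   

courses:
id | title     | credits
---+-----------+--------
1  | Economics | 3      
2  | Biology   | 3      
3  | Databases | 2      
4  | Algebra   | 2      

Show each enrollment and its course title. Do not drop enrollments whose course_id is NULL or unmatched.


LEFT JOIN keeps every row from enrollments (the left table); where course_id has no match in courses, the course columns become NULL. Walk through each enrollment:
  - enrollment 1 (Dana): course_id=NULL, no match -> kept with NULL
  - enrollment 2 (Yara): course_id=NULL, no match -> kept with NULL
  - enrollment 3 (Beth): course_id=1 -> matches Economics
  - enrollment 4 (Sam): course_id=2 -> matches Biology
All 4 rows appear; 2 have NULL course.

SQL:
SELECT a.student, b.title AS course
FROM enrollments a
LEFT JOIN courses b ON a.course_id = b.id

Result:
student | course   
--------+----------
Dana    | NULL     
Yara    | NULL     
Beth    | Economics
Sam     | Biology  


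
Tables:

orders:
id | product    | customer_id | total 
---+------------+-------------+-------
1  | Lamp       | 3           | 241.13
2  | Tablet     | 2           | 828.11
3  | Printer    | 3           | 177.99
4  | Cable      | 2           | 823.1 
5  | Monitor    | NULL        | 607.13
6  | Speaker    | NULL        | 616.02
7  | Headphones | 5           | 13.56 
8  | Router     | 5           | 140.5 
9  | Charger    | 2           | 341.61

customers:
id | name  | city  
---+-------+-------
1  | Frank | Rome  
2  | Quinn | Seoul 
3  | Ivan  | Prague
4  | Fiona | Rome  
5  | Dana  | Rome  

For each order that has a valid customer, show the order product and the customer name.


INNER JOIN keeps only orders rows whose customer_id matches an id in customers. Walk through each order:
  - order 1 (Lamp): customer_id=3 -> matches Ivan
  - order 2 (Tablet): customer_id=2 -> matches Quinn
  - order 3 (Printer): customer_id=3 -> matches Ivan
  - order 4 (Cable): customer_id=2 -> matches Quinn
  - order 5 (Monitor): customer_id=NULL, no match -> dropped
  - order 6 (Speaker): customer_id=NULL, no match -> dropped
  - order 7 (Headphones): customer_id=5 -> matches Dana
  - order 8 (Router): customer_id=5 -> matches Dana
  - order 9 (Charger): customer_id=2 -> matches Quinn
So 2 of 9 rows are dropped.

SQL:
SELECT a.product, b.name AS customer
FROM orders a
INNER JOIN customers b ON a.customer_id = b.id

Result:
product    | customer
-----------+---------
Lamp       | Ivan    
Tablet     | Quinn   
Printer    | Ivan    
Cable      | Quinn   
Headphones | Dana    
Router     | Dana    
Charger    | Quinn   


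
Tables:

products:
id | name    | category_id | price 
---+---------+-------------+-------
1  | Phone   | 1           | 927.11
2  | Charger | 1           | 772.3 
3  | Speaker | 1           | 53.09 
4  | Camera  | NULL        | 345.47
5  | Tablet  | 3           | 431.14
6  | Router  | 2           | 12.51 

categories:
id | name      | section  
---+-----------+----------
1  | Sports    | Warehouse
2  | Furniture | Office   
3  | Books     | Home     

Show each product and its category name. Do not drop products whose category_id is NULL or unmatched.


LEFT JOIN keeps every row from products (the left table); where category_id has no match in categories, the category columns become NULL. Walk through each product:
  - product 1 (Phone): category_id=1 -> matches Sports
  - product 2 (Charger): category_id=1 -> matches Sports
  - product 3 (Speaker): category_id=1 -> matches Sports
  - product 4 (Camera): category_id=NULL, no match -> kept with NULL
  - product 5 (Tablet): category_id=3 -> matches Books
  - product 6 (Router): category_id=2 -> matches Furniture
All 6 rows appear; 1 has NULL category.

SQL:
SELECT a.name, b.name AS category
FROM products a
LEFT JOIN categories b ON a.category_id = b.id

Result:
name    | category 
--------+----------
Phone   | Sports   
Charger | Sports   
Speaker | Sports   
Camera  | NULL     
Tablet  | Books    
Router  | Furniture


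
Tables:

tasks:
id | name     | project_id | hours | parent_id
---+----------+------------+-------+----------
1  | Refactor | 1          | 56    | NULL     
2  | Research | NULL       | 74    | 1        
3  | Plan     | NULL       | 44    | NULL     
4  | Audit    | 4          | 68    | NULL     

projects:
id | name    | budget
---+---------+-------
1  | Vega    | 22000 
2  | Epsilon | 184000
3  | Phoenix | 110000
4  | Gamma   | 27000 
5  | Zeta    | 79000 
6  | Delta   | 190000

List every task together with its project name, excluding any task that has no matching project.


INNER JOIN keeps only tasks rows whose project_id matches an id in projects. Walk through each task:
  - task 1 (Refactor): project_id=1 -> matches Vega
  - task 2 (Research): project_id=NULL, no match -> dropped
  - task 3 (Plan): project_id=NULL, no match -> dropped
  - task 4 (Audit): project_id=4 -> matches Gamma
So 2 of 4 rows are dropped.

SQL:
SELECT a.name, b.name AS project
FROM tasks a
INNER JOIN projects b ON a.project_id = b.id

Result:
name     | project
---------+--------
Refactor | Vega   
Audit    | Gamma  


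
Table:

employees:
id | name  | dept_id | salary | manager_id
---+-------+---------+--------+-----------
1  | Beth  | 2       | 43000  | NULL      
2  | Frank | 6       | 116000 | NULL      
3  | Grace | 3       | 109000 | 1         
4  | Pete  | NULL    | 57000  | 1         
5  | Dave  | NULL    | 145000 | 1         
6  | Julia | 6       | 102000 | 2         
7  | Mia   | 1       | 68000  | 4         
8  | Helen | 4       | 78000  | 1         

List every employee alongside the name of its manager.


This is a self-join: employees is joined to a second copy of itself, matching each row's manager_id to another row's id. Use LEFT JOIN so rows with manager_id=NULL are kept.
  - employee 1 (Beth): manager_id=NULL -> NULL
  - employee 2 (Frank): manager_id=NULL -> NULL
  - employee 3 (Grace): manager_id=1 -> Beth
  - employee 4 (Pete): manager_id=1 -> Beth
  - employee 5 (Dave): manager_id=1 -> Beth
  - employee 6 (Julia): manager_id=2 -> Frank
  - employee 7 (Mia): manager_id=4 -> Pete
  - employee 8 (Helen): manager_id=1 -> Beth

SQL:
SELECT a.name AS item, b.name AS manager
FROM employees a
LEFT JOIN employees b ON a.manager_id = b.id

Result:
item  | manager
------+--------
Beth  | NULL   
Frank | NULL   
Grace | Beth   
Pete  | Beth   
Dave  | Beth   
Julia | Frank  
Mia   | Pete   
Helen | Beth   


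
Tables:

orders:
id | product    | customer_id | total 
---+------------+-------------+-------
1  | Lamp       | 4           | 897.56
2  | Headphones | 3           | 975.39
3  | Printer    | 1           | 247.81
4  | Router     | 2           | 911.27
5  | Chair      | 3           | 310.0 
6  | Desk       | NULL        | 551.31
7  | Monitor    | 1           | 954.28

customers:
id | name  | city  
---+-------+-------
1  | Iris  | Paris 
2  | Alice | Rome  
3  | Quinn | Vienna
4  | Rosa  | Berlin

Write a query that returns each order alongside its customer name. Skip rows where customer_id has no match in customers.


INNER JOIN keeps only orders rows whose customer_id matches an id in customers. Walk through each order:
  - order 1 (Lamp): customer_id=4 -> matches Rosa
  - order 2 (Headphones): customer_id=3 -> matches Quinn
  - order 3 (Printer): customer_id=1 -> matches Iris
  - order 4 (Router): customer_id=2 -> matches Alice
  - order 5 (Chair): customer_id=3 -> matches Quinn
  - order 6 (Desk): customer_id=NULL, no match -> dropped
  - order 7 (Monitor): customer_id=1 -> matches Iris
So 1 of 7 rows is dropped.

SQL:
SELECT a.product, b.name AS customer
FROM orders a
INNER JOIN customers b ON a.customer_id = b.id

Result:
product    | customer
-----------+---------
Lamp       | Rosa    
Headphones | Quinn   
Printer    | Iris    
Router     | Alice   
Chair      | Quinn   
Monitor    | Iris    


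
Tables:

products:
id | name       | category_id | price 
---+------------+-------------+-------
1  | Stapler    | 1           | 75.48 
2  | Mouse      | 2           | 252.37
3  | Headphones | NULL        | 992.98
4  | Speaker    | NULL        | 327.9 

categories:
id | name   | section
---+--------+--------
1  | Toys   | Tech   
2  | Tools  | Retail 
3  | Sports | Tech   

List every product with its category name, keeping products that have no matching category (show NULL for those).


LEFT JOIN keeps every row from products (the left table); where category_id has no match in categories, the category columns become NULL. Walk through each product:
  - product 1 (Stapler): category_id=1 -> matches Toys
  - product 2 (Mouse): category_id=2 -> matches Tools
  - product 3 (Headphones): category_id=NULL, no match -> kept with NULL
  - product 4 (Speaker): category_id=NULL, no match -> kept with NULL
All 4 rows appear; 2 have NULL category.

SQL:
SELECT a.name, b.name AS category
FROM products a
LEFT JOIN categories b ON a.category_id = b.id

Result:
name       | category
-----------+---------
Stapler    | Toys    
Mouse      | Tools   
Headphones | NULL    
Speaker    | NULL    
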